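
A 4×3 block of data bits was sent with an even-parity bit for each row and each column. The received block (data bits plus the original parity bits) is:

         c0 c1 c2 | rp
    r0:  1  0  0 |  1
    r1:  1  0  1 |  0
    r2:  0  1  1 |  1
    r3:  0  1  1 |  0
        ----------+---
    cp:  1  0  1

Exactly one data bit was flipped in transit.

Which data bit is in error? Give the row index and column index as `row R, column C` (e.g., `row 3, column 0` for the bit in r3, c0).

Recompute each row's even parity and compare to rp:
  r0: data parity 1, sent rp 1 → ok
  r1: data parity 0, sent rp 0 → ok
  r2: data parity 0, sent rp 1 → mismatch
  r3: data parity 0, sent rp 0 → ok
Recompute each column's even parity and compare to cp:
  c0: data parity 0, sent cp 1 → mismatch
  c1: data parity 0, sent cp 0 → ok
  c2: data parity 1, sent cp 1 → ok
Exactly one row (r2) and one column (c0) fail → the flipped bit is at their intersection.

row 2, column 0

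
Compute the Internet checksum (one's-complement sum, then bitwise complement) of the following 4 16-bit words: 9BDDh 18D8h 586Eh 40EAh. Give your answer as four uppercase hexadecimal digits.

B1F1

One's-complement addition (fold any carry out of bit 15 back into bit 0):
  0x9BDD + 0x18D8 = 0x0B4B5
  0xB4B5 + 0x586E = 0x10D23 → wrap carry → 0x0D24
  0x0D24 + 0x40EA = 0x04E0E
One's-complement sum = 0x4E0E.
Checksum = ~0x4E0E & 0xFFFF = 0xB1F1.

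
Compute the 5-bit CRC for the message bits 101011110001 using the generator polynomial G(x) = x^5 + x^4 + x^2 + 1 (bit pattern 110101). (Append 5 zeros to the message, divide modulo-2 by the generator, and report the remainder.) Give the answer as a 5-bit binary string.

Append 5 zeros: 10101111000100000. Divide by 110101 (XOR where the leading bit is 1):
  pos 0: 101011 XOR 110101 = 011110
  pos 1: 111101 XOR 110101 = 001000
  pos 3: 100010 XOR 110101 = 010111
  pos 4: 101110 XOR 110101 = 011011
  pos 5: 110110 XOR 110101 = 000011
  pos 9: 111000 XOR 110101 = 001101
  pos 11: 110100 XOR 110101 = 000001
Remainder (last 5 bits) = 00001. This is the CRC / FCS.

00001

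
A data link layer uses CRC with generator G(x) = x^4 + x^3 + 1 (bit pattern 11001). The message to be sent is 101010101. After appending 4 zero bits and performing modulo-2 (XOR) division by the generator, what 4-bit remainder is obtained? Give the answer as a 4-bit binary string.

0001

Append 4 zeros: 1010101010000. Divide by 11001 (XOR where the leading bit is 1):
  pos 0: 10101 XOR 11001 = 01100
  pos 1: 11000 XOR 11001 = 00001
  pos 5: 11010 XOR 11001 = 00011
  pos 8: 11000 XOR 11001 = 00001
Remainder (last 4 bits) = 0001. This is the CRC / FCS.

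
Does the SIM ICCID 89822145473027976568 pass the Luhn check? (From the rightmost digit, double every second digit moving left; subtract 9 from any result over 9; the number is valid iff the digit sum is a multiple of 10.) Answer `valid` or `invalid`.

From the right, keep odd positions and double even positions (subtract 9 from any doubled value over 9):
  doubled (positions 2,4,...): 3 3 9 4 6 8 8 4 7 7 → sum 59
  kept (positions 1,3,...): 8 5 7 7 0 7 5 1 2 9 → sum 51
Total = 110.
110 mod 10 = 0, so the number is valid.

valid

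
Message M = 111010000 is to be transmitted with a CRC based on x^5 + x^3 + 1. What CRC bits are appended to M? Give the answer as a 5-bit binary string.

Append 5 zeros: 11101000000000. Divide by 101001 (XOR where the leading bit is 1):
  pos 0: 111010 XOR 101001 = 010011
  pos 1: 100110 XOR 101001 = 001111
  pos 3: 111100 XOR 101001 = 010101
  pos 4: 101010 XOR 101001 = 000011
  pos 8: 110000 XOR 101001 = 011001
Remainder (last 5 bits) = 11001. This is the CRC / FCS.

11001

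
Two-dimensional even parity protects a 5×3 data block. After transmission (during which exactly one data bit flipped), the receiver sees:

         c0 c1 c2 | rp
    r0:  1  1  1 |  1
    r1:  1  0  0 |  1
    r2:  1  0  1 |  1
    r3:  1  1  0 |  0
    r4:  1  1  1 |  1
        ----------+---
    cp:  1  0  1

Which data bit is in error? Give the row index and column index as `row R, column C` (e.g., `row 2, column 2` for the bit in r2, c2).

Recompute each row's even parity and compare to rp:
  r0: data parity 1, sent rp 1 → ok
  r1: data parity 1, sent rp 1 → ok
  r2: data parity 0, sent rp 1 → mismatch
  r3: data parity 0, sent rp 0 → ok
  r4: data parity 1, sent rp 1 → ok
Recompute each column's even parity and compare to cp:
  c0: data parity 1, sent cp 1 → ok
  c1: data parity 1, sent cp 0 → mismatch
  c2: data parity 1, sent cp 1 → ok
Exactly one row (r2) and one column (c1) fail → the flipped bit is at their intersection.

row 2, column 1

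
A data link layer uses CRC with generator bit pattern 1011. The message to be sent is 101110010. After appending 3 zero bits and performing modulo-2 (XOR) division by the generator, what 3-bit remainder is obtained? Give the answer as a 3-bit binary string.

111

Append 3 zeros: 101110010000. Divide by 1011 (XOR where the leading bit is 1):
  pos 0: 1011 XOR 1011 = 0000
  pos 4: 1001 XOR 1011 = 0010
  pos 6: 1000 XOR 1011 = 0011
  pos 8: 1100 XOR 1011 = 0111
Remainder (last 3 bits) = 111. This is the CRC / FCS.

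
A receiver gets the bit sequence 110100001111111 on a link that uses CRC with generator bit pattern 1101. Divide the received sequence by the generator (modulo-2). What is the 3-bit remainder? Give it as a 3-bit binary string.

Modulo-2 division of 110100001111111 by 1101:
  pos 0: 1101 XOR 1101 = 0000
  pos 8: 1111 XOR 1101 = 0010
  pos 10: 1011 XOR 1101 = 0110
  pos 11: 1101 XOR 1101 = 0000
Remainder = 000 (zero — the frame passes the CRC check).

000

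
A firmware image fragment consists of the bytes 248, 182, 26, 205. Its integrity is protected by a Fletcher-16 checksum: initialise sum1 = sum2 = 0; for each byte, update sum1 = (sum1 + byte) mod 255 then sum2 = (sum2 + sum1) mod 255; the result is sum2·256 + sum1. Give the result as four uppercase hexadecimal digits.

0A97

Running sums (mod 255):
  after byte 0 (248): sum1=248, sum2=248
  after byte 1 (182): sum1=175, sum2=168
  after byte 2 (26): sum1=201, sum2=114
  after byte 3 (205): sum1=151, sum2=10
Checksum = sum2·256 + sum1 = 10·256 + 151 = 2711 = 0x0A97.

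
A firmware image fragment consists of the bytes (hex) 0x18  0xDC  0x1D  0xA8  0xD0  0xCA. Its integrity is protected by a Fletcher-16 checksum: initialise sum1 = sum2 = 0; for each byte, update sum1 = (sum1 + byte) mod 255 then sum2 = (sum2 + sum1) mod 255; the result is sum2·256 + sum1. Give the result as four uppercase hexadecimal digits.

BB56

Running sums (mod 255):
  after byte 0 (0x18): sum1=24, sum2=24
  after byte 1 (0xDC): sum1=244, sum2=13
  after byte 2 (0x1D): sum1=18, sum2=31
  after byte 3 (0xA8): sum1=186, sum2=217
  after byte 4 (0xD0): sum1=139, sum2=101
  after byte 5 (0xCA): sum1=86, sum2=187
Checksum = sum2·256 + sum1 = 187·256 + 86 = 47958 = 0xBB56.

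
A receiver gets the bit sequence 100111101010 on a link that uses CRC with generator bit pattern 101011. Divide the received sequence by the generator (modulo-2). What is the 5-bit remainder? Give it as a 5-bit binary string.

Modulo-2 division of 100111101010 by 101011:
  pos 0: 100111 XOR 101011 = 001100
  pos 2: 110010 XOR 101011 = 011001
  pos 3: 110011 XOR 101011 = 011000
  pos 4: 110000 XOR 101011 = 011011
  pos 5: 110111 XOR 101011 = 011100
  pos 6: 111000 XOR 101011 = 010011
Remainder = 10011 (nonzero — an error is detected).

10011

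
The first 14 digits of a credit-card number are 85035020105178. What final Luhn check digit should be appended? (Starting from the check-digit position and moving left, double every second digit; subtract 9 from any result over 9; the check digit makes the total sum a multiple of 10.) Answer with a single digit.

Partial digits right→left: 8 7 1 5 0 1 0 2 0 5 3 0 5 8
Double every second digit counting from the check-digit position (so the 1st, 3rd, 5th, ... of the partial from the right).
  doubled (with −9 where >9): 7 2 0 0 0 6 1 → sum 16
  kept as-is: 7 5 1 2 5 0 8 → sum 28
Total = 16 + 28 = 44.
Check digit = (10 − (44 mod 10)) mod 10 = 6.

6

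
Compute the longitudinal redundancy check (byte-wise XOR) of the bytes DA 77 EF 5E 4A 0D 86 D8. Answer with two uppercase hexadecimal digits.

05

XOR the bytes together:
  start with 0xDA
  0xDA ⊕ 0x77 = 0xAD
  0xAD ⊕ 0xEF = 0x42
  0x42 ⊕ 0x5E = 0x1C
  0x1C ⊕ 0x4A = 0x56
  0x56 ⊕ 0x0D = 0x5B
  0x5B ⊕ 0x86 = 0xDD
  0xDD ⊕ 0xD8 = 0x05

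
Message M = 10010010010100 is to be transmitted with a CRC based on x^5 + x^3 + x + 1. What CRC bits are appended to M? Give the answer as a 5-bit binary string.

01000

Append 5 zeros: 1001001001010000000. Divide by 101011 (XOR where the leading bit is 1):
  pos 0: 100100 XOR 101011 = 001111
  pos 2: 111110 XOR 101011 = 010101
  pos 3: 101010 XOR 101011 = 000001
  pos 8: 110100 XOR 101011 = 011111
  pos 9: 111110 XOR 101011 = 010101
  pos 10: 101010 XOR 101011 = 000001
Remainder (last 5 bits) = 01000. This is the CRC / FCS.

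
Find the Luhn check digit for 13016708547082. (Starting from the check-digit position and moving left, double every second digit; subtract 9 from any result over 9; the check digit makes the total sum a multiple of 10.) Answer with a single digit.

Partial digits right→left: 2 8 0 7 4 5 8 0 7 6 1 0 3 1
Double every second digit counting from the check-digit position (so the 1st, 3rd, 5th, ... of the partial from the right).
  doubled (with −9 where >9): 4 0 8 7 5 2 6 → sum 32
  kept as-is: 8 7 5 0 6 0 1 → sum 27
Total = 32 + 27 = 59.
Check digit = (10 − (59 mod 10)) mod 10 = 1.

1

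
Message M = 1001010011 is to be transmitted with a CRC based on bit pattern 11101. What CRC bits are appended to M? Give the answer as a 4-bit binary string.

Append 4 zeros: 10010100110000. Divide by 11101 (XOR where the leading bit is 1):
  pos 0: 10010 XOR 11101 = 01111
  pos 1: 11111 XOR 11101 = 00010
  pos 4: 10001 XOR 11101 = 01100
  pos 5: 11001 XOR 11101 = 00100
  pos 7: 10000 XOR 11101 = 01101
  pos 8: 11010 XOR 11101 = 00111
Remainder (last 4 bits) = 1110. This is the CRC / FCS.

1110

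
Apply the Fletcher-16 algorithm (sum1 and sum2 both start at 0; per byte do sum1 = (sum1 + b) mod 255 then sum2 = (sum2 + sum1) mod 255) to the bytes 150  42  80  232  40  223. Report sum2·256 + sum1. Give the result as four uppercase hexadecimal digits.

8602

Running sums (mod 255):
  after byte 0 (150): sum1=150, sum2=150
  after byte 1 (42): sum1=192, sum2=87
  after byte 2 (80): sum1=17, sum2=104
  after byte 3 (232): sum1=249, sum2=98
  after byte 4 (40): sum1=34, sum2=132
  after byte 5 (223): sum1=2, sum2=134
Checksum = sum2·256 + sum1 = 134·256 + 2 = 34306 = 0x8602.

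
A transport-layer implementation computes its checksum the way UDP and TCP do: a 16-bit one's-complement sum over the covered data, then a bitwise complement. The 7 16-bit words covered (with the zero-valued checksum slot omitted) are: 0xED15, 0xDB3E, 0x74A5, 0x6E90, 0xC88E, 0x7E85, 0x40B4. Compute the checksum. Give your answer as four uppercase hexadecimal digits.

One's-complement addition (fold any carry out of bit 15 back into bit 0):
  0xED15 + 0xDB3E = 0x1C853 → wrap carry → 0xC854
  0xC854 + 0x74A5 = 0x13CF9 → wrap carry → 0x3CFA
  0x3CFA + 0x6E90 = 0x0AB8A
  0xAB8A + 0xC88E = 0x17418 → wrap carry → 0x7419
  0x7419 + 0x7E85 = 0x0F29E
  0xF29E + 0x40B4 = 0x13352 → wrap carry → 0x3353
One's-complement sum = 0x3353.
Checksum = ~0x3353 & 0xFFFF = 0xCCAC.

CCAC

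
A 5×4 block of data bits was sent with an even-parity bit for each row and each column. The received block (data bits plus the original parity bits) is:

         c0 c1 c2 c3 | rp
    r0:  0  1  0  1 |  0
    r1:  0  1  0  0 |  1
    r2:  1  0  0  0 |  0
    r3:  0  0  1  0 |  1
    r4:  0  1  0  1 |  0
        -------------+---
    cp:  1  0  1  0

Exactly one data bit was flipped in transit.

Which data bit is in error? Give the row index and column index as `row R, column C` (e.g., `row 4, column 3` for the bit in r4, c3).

Recompute each row's even parity and compare to rp:
  r0: data parity 0, sent rp 0 → ok
  r1: data parity 1, sent rp 1 → ok
  r2: data parity 1, sent rp 0 → mismatch
  r3: data parity 1, sent rp 1 → ok
  r4: data parity 0, sent rp 0 → ok
Recompute each column's even parity and compare to cp:
  c0: data parity 1, sent cp 1 → ok
  c1: data parity 1, sent cp 0 → mismatch
  c2: data parity 1, sent cp 1 → ok
  c3: data parity 0, sent cp 0 → ok
Exactly one row (r2) and one column (c1) fail → the flipped bit is at their intersection.

row 2, column 1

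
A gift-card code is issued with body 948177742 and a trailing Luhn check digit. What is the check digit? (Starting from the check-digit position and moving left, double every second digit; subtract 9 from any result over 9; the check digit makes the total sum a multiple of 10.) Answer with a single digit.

4

Partial digits right→left: 2 4 7 7 7 1 8 4 9
Double every second digit counting from the check-digit position (so the 1st, 3rd, 5th, ... of the partial from the right).
  doubled (with −9 where >9): 4 5 5 7 9 → sum 30
  kept as-is: 4 7 1 4 → sum 16
Total = 30 + 16 = 46.
Check digit = (10 − (46 mod 10)) mod 10 = 4.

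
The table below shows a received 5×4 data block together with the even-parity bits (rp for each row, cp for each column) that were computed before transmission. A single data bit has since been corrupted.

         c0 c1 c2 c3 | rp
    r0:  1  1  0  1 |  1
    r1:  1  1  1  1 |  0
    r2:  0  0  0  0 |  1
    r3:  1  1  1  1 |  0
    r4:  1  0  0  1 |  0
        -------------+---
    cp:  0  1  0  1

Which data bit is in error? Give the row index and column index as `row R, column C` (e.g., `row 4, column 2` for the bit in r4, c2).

Recompute each row's even parity and compare to rp:
  r0: data parity 1, sent rp 1 → ok
  r1: data parity 0, sent rp 0 → ok
  r2: data parity 0, sent rp 1 → mismatch
  r3: data parity 0, sent rp 0 → ok
  r4: data parity 0, sent rp 0 → ok
Recompute each column's even parity and compare to cp:
  c0: data parity 0, sent cp 0 → ok
  c1: data parity 1, sent cp 1 → ok
  c2: data parity 0, sent cp 0 → ok
  c3: data parity 0, sent cp 1 → mismatch
Exactly one row (r2) and one column (c3) fail → the flipped bit is at their intersection.

row 2, column 3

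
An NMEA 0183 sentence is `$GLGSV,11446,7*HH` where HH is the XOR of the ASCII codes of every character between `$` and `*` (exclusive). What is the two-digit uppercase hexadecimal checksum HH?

48

XOR the ASCII codes of the payload characters:
  'G' = 0x47 → acc = 0x47
  'L' = 0x4C → acc = 0x0B
  'G' = 0x47 → acc = 0x4C
  'S' = 0x53 → acc = 0x1F
  'V' = 0x56 → acc = 0x49
  ',' = 0x2C → acc = 0x65
  '1' = 0x31 → acc = 0x54
  '1' = 0x31 → acc = 0x65
  '4' = 0x34 → acc = 0x51
  '4' = 0x34 → acc = 0x65
  '6' = 0x36 → acc = 0x53
  ',' = 0x2C → acc = 0x7F
  '7' = 0x37 → acc = 0x48
Checksum = 0x48.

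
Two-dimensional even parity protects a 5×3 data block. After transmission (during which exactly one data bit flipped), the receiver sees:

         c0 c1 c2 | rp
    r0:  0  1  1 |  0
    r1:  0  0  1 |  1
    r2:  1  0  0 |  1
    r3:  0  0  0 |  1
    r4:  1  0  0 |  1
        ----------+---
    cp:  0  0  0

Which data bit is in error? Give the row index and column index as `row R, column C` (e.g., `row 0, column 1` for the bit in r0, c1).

row 3, column 1

Recompute each row's even parity and compare to rp:
  r0: data parity 0, sent rp 0 → ok
  r1: data parity 1, sent rp 1 → ok
  r2: data parity 1, sent rp 1 → ok
  r3: data parity 0, sent rp 1 → mismatch
  r4: data parity 1, sent rp 1 → ok
Recompute each column's even parity and compare to cp:
  c0: data parity 0, sent cp 0 → ok
  c1: data parity 1, sent cp 0 → mismatch
  c2: data parity 0, sent cp 0 → ok
Exactly one row (r3) and one column (c1) fail → the flipped bit is at their intersection.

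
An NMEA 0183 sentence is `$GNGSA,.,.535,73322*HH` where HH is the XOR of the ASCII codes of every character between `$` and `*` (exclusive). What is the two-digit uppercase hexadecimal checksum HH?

XOR the ASCII codes of the payload characters:
  'G' = 0x47 → acc = 0x47
  'N' = 0x4E → acc = 0x09
  'G' = 0x47 → acc = 0x4E
  'S' = 0x53 → acc = 0x1D
  'A' = 0x41 → acc = 0x5C
  ',' = 0x2C → acc = 0x70
  '.' = 0x2E → acc = 0x5E
  ',' = 0x2C → acc = 0x72
  '.' = 0x2E → acc = 0x5C
  '5' = 0x35 → acc = 0x69
  '3' = 0x33 → acc = 0x5A
  '5' = 0x35 → acc = 0x6F
  ',' = 0x2C → acc = 0x43
  '7' = 0x37 → acc = 0x74
  '3' = 0x33 → acc = 0x47
  '3' = 0x33 → acc = 0x74
  '2' = 0x32 → acc = 0x46
  '2' = 0x32 → acc = 0x74
Checksum = 0x74.

74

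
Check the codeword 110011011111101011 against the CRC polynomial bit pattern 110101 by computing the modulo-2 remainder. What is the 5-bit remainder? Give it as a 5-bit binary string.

10101

Modulo-2 division of 110011011111101011 by 110101:
  pos 0: 110011 XOR 110101 = 000110
  pos 3: 110011 XOR 110101 = 000110
  pos 6: 110111 XOR 110101 = 000010
  pos 10: 101010 XOR 110101 = 011111
  pos 11: 111111 XOR 110101 = 001010
Remainder = 10101 (nonzero — an error is detected).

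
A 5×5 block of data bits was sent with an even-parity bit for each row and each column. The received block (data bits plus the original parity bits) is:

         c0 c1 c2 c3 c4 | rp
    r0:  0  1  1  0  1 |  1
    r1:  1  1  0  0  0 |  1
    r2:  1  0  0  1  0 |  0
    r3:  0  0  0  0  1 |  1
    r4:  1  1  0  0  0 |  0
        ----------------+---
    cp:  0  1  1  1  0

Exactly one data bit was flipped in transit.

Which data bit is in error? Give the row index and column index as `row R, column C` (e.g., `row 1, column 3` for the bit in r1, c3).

Recompute each row's even parity and compare to rp:
  r0: data parity 1, sent rp 1 → ok
  r1: data parity 0, sent rp 1 → mismatch
  r2: data parity 0, sent rp 0 → ok
  r3: data parity 1, sent rp 1 → ok
  r4: data parity 0, sent rp 0 → ok
Recompute each column's even parity and compare to cp:
  c0: data parity 1, sent cp 0 → mismatch
  c1: data parity 1, sent cp 1 → ok
  c2: data parity 1, sent cp 1 → ok
  c3: data parity 1, sent cp 1 → ok
  c4: data parity 0, sent cp 0 → ok
Exactly one row (r1) and one column (c0) fail → the flipped bit is at their intersection.

row 1, column 0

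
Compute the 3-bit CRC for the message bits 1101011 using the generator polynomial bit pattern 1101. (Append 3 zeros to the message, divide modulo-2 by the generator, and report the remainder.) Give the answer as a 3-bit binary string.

Append 3 zeros: 1101011000. Divide by 1101 (XOR where the leading bit is 1):
  pos 0: 1101 XOR 1101 = 0000
  pos 5: 1100 XOR 1101 = 0001
Remainder (last 3 bits) = 010. This is the CRC / FCS.

010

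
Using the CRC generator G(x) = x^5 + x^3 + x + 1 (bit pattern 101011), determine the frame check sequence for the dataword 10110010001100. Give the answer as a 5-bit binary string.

Append 5 zeros: 1011001000110000000. Divide by 101011 (XOR where the leading bit is 1):
  pos 0: 101100 XOR 101011 = 000111
  pos 3: 111100 XOR 101011 = 010111
  pos 4: 101110 XOR 101011 = 000101
  pos 7: 101110 XOR 101011 = 000101
  pos 10: 101000 XOR 101011 = 000011
Remainder (last 5 bits) = 11000. This is the CRC / FCS.

11000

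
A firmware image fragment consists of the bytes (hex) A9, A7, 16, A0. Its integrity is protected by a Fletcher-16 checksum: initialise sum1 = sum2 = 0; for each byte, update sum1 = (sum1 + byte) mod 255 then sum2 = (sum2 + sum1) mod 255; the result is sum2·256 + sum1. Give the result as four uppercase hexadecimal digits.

6A08

Running sums (mod 255):
  after byte 0 (A9): sum1=169, sum2=169
  after byte 1 (A7): sum1=81, sum2=250
  after byte 2 (16): sum1=103, sum2=98
  after byte 3 (A0): sum1=8, sum2=106
Checksum = sum2·256 + sum1 = 106·256 + 8 = 27144 = 0x6A08.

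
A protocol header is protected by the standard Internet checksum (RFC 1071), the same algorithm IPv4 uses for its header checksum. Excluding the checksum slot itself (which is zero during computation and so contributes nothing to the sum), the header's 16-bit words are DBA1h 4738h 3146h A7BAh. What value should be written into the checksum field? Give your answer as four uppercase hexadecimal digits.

0425

One's-complement addition (fold any carry out of bit 15 back into bit 0):
  0xDBA1 + 0x4738 = 0x122D9 → wrap carry → 0x22DA
  0x22DA + 0x3146 = 0x05420
  0x5420 + 0xA7BA = 0x0FBDA
One's-complement sum = 0xFBDA.
Checksum = ~0xFBDA & 0xFFFF = 0x0425.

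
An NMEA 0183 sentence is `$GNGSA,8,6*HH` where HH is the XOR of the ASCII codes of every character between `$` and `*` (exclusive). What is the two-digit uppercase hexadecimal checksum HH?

XOR the ASCII codes of the payload characters:
  'G' = 0x47 → acc = 0x47
  'N' = 0x4E → acc = 0x09
  'G' = 0x47 → acc = 0x4E
  'S' = 0x53 → acc = 0x1D
  'A' = 0x41 → acc = 0x5C
  ',' = 0x2C → acc = 0x70
  '8' = 0x38 → acc = 0x48
  ',' = 0x2C → acc = 0x64
  '6' = 0x36 → acc = 0x52
Checksum = 0x52.

52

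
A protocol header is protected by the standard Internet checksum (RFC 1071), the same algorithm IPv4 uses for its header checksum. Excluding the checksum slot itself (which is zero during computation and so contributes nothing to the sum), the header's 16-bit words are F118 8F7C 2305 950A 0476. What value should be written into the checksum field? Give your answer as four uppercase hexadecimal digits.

One's-complement addition (fold any carry out of bit 15 back into bit 0):
  0xF118 + 0x8F7C = 0x18094 → wrap carry → 0x8095
  0x8095 + 0x2305 = 0x0A39A
  0xA39A + 0x950A = 0x138A4 → wrap carry → 0x38A5
  0x38A5 + 0x0476 = 0x03D1B
One's-complement sum = 0x3D1B.
Checksum = ~0x3D1B & 0xFFFF = 0xC2E4.

C2E4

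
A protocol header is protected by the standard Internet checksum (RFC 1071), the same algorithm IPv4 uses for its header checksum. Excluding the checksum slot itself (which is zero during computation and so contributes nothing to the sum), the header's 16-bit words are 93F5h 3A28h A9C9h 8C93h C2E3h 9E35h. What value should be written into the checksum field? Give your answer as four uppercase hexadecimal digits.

9A6B

One's-complement addition (fold any carry out of bit 15 back into bit 0):
  0x93F5 + 0x3A28 = 0x0CE1D
  0xCE1D + 0xA9C9 = 0x177E6 → wrap carry → 0x77E7
  0x77E7 + 0x8C93 = 0x1047A → wrap carry → 0x047B
  0x047B + 0xC2E3 = 0x0C75E
  0xC75E + 0x9E35 = 0x16593 → wrap carry → 0x6594
One's-complement sum = 0x6594.
Checksum = ~0x6594 & 0xFFFF = 0x9A6B.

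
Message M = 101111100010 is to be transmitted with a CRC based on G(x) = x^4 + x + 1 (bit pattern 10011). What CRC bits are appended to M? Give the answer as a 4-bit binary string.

0110

Append 4 zeros: 1011111000100000. Divide by 10011 (XOR where the leading bit is 1):
  pos 0: 10111 XOR 10011 = 00100
  pos 2: 10011 XOR 10011 = 00000
  pos 10: 10000 XOR 10011 = 00011
Remainder (last 4 bits) = 0110. This is the CRC / FCS.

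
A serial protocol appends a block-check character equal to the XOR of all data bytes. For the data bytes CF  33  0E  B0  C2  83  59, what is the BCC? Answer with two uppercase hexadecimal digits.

XOR the bytes together:
  start with 0xCF
  0xCF ⊕ 0x33 = 0xFC
  0xFC ⊕ 0x0E = 0xF2
  0xF2 ⊕ 0xB0 = 0x42
  0x42 ⊕ 0xC2 = 0x80
  0x80 ⊕ 0x83 = 0x03
  0x03 ⊕ 0x59 = 0x5A

5A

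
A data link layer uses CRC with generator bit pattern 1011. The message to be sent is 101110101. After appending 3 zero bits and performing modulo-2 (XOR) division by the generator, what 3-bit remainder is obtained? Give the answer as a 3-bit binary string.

Append 3 zeros: 101110101000. Divide by 1011 (XOR where the leading bit is 1):
  pos 0: 1011 XOR 1011 = 0000
  pos 4: 1010 XOR 1011 = 0001
  pos 7: 1100 XOR 1011 = 0111
  pos 8: 1110 XOR 1011 = 0101
Remainder (last 3 bits) = 101. This is the CRC / FCS.

101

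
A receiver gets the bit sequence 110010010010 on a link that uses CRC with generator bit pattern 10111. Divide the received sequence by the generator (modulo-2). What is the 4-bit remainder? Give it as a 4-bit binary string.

1011

Modulo-2 division of 110010010010 by 10111:
  pos 0: 11001 XOR 10111 = 01110
  pos 1: 11100 XOR 10111 = 01011
  pos 2: 10110 XOR 10111 = 00001
  pos 6: 11001 XOR 10111 = 01110
  pos 7: 11100 XOR 10111 = 01011
Remainder = 1011 (nonzero — an error is detected).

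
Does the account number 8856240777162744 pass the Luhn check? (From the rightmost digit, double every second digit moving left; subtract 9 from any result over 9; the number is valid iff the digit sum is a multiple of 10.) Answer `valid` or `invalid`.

valid

From the right, keep odd positions and double even positions (subtract 9 from any doubled value over 9):
  doubled (positions 2,4,...): 8 4 2 5 0 4 1 7 → sum 31
  kept (positions 1,3,...): 4 7 6 7 7 4 6 8 → sum 49
Total = 80.
80 mod 10 = 0, so the number is valid.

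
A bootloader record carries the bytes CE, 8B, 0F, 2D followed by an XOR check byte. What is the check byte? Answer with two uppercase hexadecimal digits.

XOR the bytes together:
  start with 0xCE
  0xCE ⊕ 0x8B = 0x45
  0x45 ⊕ 0x0F = 0x4A
  0x4A ⊕ 0x2D = 0x67

67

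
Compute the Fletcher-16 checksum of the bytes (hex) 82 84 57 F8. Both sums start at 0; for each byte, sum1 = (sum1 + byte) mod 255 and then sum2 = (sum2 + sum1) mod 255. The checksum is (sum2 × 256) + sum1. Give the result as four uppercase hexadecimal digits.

Running sums (mod 255):
  after byte 0 (82): sum1=130, sum2=130
  after byte 1 (84): sum1=7, sum2=137
  after byte 2 (57): sum1=94, sum2=231
  after byte 3 (F8): sum1=87, sum2=63
Checksum = sum2·256 + sum1 = 63·256 + 87 = 16215 = 0x3F57.

3F57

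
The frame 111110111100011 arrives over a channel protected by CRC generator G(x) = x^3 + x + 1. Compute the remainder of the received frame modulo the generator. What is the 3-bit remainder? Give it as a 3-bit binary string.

Modulo-2 division of 111110111100011 by 1011:
  pos 0: 1111 XOR 1011 = 0100
  pos 1: 1001 XOR 1011 = 0010
  pos 3: 1001 XOR 1011 = 0010
  pos 5: 1011 XOR 1011 = 0000
  pos 9: 1000 XOR 1011 = 0011
  pos 11: 1111 XOR 1011 = 0100
Remainder = 100 (nonzero — an error is detected).

100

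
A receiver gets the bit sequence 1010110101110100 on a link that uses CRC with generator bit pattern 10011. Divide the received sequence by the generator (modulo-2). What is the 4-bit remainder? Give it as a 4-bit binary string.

1101

Modulo-2 division of 1010110101110100 by 10011:
  pos 0: 10101 XOR 10011 = 00110
  pos 2: 11010 XOR 10011 = 01001
  pos 3: 10011 XOR 10011 = 00000
  pos 9: 11101 XOR 10011 = 01110
  pos 10: 11100 XOR 10011 = 01111
  pos 11: 11110 XOR 10011 = 01101
Remainder = 1101 (nonzero — an error is detected).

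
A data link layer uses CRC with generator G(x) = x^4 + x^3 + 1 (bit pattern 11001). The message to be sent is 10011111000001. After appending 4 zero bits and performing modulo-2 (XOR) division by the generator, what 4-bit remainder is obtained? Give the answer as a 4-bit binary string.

0011

Append 4 zeros: 100111110000010000. Divide by 11001 (XOR where the leading bit is 1):
  pos 0: 10011 XOR 11001 = 01010
  pos 1: 10101 XOR 11001 = 01100
  pos 2: 11001 XOR 11001 = 00000
  pos 7: 10000 XOR 11001 = 01001
  pos 8: 10010 XOR 11001 = 01011
  pos 9: 10111 XOR 11001 = 01110
  pos 10: 11100 XOR 11001 = 00101
  pos 12: 10100 XOR 11001 = 01101
  pos 13: 11010 XOR 11001 = 00011
Remainder (last 4 bits) = 0011. This is the CRC / FCS.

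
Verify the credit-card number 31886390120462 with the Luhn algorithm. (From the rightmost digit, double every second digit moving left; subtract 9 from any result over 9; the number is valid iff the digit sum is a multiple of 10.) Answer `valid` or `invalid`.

valid

From the right, keep odd positions and double even positions (subtract 9 from any doubled value over 9):
  doubled (positions 2,4,...): 3 0 2 9 3 7 6 → sum 30
  kept (positions 1,3,...): 2 4 2 0 3 8 1 → sum 20
Total = 50.
50 mod 10 = 0, so the number is valid.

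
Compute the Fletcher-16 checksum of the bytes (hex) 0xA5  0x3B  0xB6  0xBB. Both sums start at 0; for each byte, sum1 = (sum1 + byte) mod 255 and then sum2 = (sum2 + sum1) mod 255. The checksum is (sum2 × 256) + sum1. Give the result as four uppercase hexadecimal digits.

7153

Running sums (mod 255):
  after byte 0 (0xA5): sum1=165, sum2=165
  after byte 1 (0x3B): sum1=224, sum2=134
  after byte 2 (0xB6): sum1=151, sum2=30
  after byte 3 (0xBB): sum1=83, sum2=113
Checksum = sum2·256 + sum1 = 113·256 + 83 = 29011 = 0x7153.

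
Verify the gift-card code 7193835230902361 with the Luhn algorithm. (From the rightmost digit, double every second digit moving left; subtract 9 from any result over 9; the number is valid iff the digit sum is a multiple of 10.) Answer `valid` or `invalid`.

invalid

From the right, keep odd positions and double even positions (subtract 9 from any doubled value over 9):
  doubled (positions 2,4,...): 3 4 9 6 1 7 9 5 → sum 44
  kept (positions 1,3,...): 1 3 0 0 2 3 3 1 → sum 13
Total = 57.
57 mod 10 = 7, so the number is invalid.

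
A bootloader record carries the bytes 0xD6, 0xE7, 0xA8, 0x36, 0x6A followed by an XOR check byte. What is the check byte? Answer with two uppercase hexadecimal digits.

XOR the bytes together:
  start with 0xD6
  0xD6 ⊕ 0xE7 = 0x31
  0x31 ⊕ 0xA8 = 0x99
  0x99 ⊕ 0x36 = 0xAF
  0xAF ⊕ 0x6A = 0xC5

C5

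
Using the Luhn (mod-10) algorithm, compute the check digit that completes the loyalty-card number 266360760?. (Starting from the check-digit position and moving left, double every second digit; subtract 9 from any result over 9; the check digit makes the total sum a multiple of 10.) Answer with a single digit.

Partial digits right→left: 0 6 7 0 6 3 6 6 2
Double every second digit counting from the check-digit position (so the 1st, 3rd, 5th, ... of the partial from the right).
  doubled (with −9 where >9): 0 5 3 3 4 → sum 15
  kept as-is: 6 0 3 6 → sum 15
Total = 15 + 15 = 30.
Check digit = (10 − (30 mod 10)) mod 10 = 0.

0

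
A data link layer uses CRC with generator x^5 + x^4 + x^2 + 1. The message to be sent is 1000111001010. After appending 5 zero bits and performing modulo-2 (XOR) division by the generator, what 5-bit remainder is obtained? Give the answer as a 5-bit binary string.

Append 5 zeros: 100011100101000000. Divide by 110101 (XOR where the leading bit is 1):
  pos 0: 100011 XOR 110101 = 010110
  pos 1: 101101 XOR 110101 = 011000
  pos 2: 110000 XOR 110101 = 000101
  pos 5: 101010 XOR 110101 = 011111
  pos 6: 111111 XOR 110101 = 001010
  pos 8: 101000 XOR 110101 = 011101
  pos 9: 111010 XOR 110101 = 001111
  pos 11: 111100 XOR 110101 = 001001
Remainder (last 5 bits) = 10010. This is the CRC / FCS.

10010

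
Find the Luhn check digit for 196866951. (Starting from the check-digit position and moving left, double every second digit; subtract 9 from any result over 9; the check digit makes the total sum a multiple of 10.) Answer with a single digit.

Partial digits right→left: 1 5 9 6 6 8 6 9 1
Double every second digit counting from the check-digit position (so the 1st, 3rd, 5th, ... of the partial from the right).
  doubled (with −9 where >9): 2 9 3 3 2 → sum 19
  kept as-is: 5 6 8 9 → sum 28
Total = 19 + 28 = 47.
Check digit = (10 − (47 mod 10)) mod 10 = 3.

3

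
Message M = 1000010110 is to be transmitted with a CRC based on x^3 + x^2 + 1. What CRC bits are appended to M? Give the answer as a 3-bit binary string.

110

Append 3 zeros: 1000010110000. Divide by 1101 (XOR where the leading bit is 1):
  pos 0: 1000 XOR 1101 = 0101
  pos 1: 1010 XOR 1101 = 0111
  pos 2: 1111 XOR 1101 = 0010
  pos 4: 1001 XOR 1101 = 0100
  pos 5: 1001 XOR 1101 = 0100
  pos 6: 1000 XOR 1101 = 0101
  pos 7: 1010 XOR 1101 = 0111
  pos 8: 1110 XOR 1101 = 0011
Remainder (last 3 bits) = 110. This is the CRC / FCS.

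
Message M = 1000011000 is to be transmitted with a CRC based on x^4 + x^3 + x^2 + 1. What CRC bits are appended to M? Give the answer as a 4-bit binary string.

Append 4 zeros: 10000110000000. Divide by 11101 (XOR where the leading bit is 1):
  pos 0: 10000 XOR 11101 = 01101
  pos 1: 11011 XOR 11101 = 00110
  pos 3: 11010 XOR 11101 = 00111
  pos 5: 11100 XOR 11101 = 00001
  pos 9: 10000 XOR 11101 = 01101
Remainder (last 4 bits) = 1101. This is the CRC / FCS.

1101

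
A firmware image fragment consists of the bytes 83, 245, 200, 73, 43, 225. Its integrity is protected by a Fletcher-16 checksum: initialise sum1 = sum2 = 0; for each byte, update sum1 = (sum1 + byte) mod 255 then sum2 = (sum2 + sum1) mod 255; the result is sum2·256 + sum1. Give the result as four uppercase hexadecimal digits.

Running sums (mod 255):
  after byte 0 (83): sum1=83, sum2=83
  after byte 1 (245): sum1=73, sum2=156
  after byte 2 (200): sum1=18, sum2=174
  after byte 3 (73): sum1=91, sum2=10
  after byte 4 (43): sum1=134, sum2=144
  after byte 5 (225): sum1=104, sum2=248
Checksum = sum2·256 + sum1 = 248·256 + 104 = 63592 = 0xF868.

F868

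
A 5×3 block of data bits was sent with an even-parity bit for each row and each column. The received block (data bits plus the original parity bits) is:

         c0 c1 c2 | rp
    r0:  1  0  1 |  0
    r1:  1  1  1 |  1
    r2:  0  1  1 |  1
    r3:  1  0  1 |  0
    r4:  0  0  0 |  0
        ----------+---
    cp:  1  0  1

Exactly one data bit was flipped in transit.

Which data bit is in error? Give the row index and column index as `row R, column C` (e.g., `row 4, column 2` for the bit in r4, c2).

row 2, column 2

Recompute each row's even parity and compare to rp:
  r0: data parity 0, sent rp 0 → ok
  r1: data parity 1, sent rp 1 → ok
  r2: data parity 0, sent rp 1 → mismatch
  r3: data parity 0, sent rp 0 → ok
  r4: data parity 0, sent rp 0 → ok
Recompute each column's even parity and compare to cp:
  c0: data parity 1, sent cp 1 → ok
  c1: data parity 0, sent cp 0 → ok
  c2: data parity 0, sent cp 1 → mismatch
Exactly one row (r2) and one column (c2) fail → the flipped bit is at their intersection.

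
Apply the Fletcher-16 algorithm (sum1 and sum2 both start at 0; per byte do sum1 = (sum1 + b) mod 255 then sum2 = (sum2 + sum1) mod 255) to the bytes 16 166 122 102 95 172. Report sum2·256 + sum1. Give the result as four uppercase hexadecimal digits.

2AA3

Running sums (mod 255):
  after byte 0 (16): sum1=16, sum2=16
  after byte 1 (166): sum1=182, sum2=198
  after byte 2 (122): sum1=49, sum2=247
  after byte 3 (102): sum1=151, sum2=143
  after byte 4 (95): sum1=246, sum2=134
  after byte 5 (172): sum1=163, sum2=42
Checksum = sum2·256 + sum1 = 42·256 + 163 = 10915 = 0x2AA3.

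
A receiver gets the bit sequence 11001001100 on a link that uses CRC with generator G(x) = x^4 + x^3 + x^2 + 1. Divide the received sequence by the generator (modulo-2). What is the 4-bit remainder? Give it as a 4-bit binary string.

1110

Modulo-2 division of 11001001100 by 11101:
  pos 0: 11001 XOR 11101 = 00100
  pos 2: 10000 XOR 11101 = 01101
  pos 3: 11011 XOR 11101 = 00110
  pos 5: 11010 XOR 11101 = 00111
Remainder = 1110 (nonzero — an error is detected).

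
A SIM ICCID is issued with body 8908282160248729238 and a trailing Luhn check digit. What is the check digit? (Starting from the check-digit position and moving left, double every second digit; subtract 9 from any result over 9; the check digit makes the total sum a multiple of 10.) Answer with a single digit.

Partial digits right→left: 8 3 2 9 2 7 8 4 2 0 6 1 2 8 2 8 0 9 8
Double every second digit counting from the check-digit position (so the 1st, 3rd, 5th, ... of the partial from the right).
  doubled (with −9 where >9): 7 4 4 7 4 3 4 4 0 7 → sum 44
  kept as-is: 3 9 7 4 0 1 8 8 9 → sum 49
Total = 44 + 49 = 93.
Check digit = (10 − (93 mod 10)) mod 10 = 7.

7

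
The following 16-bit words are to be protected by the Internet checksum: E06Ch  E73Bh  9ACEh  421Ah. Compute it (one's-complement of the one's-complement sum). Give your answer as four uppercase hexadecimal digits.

One's-complement addition (fold any carry out of bit 15 back into bit 0):
  0xE06C + 0xE73B = 0x1C7A7 → wrap carry → 0xC7A8
  0xC7A8 + 0x9ACE = 0x16276 → wrap carry → 0x6277
  0x6277 + 0x421A = 0x0A491
One's-complement sum = 0xA491.
Checksum = ~0xA491 & 0xFFFF = 0x5B6E.

5B6E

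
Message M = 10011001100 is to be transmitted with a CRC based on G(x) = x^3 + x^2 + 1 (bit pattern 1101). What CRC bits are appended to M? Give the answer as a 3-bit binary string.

Append 3 zeros: 10011001100000. Divide by 1101 (XOR where the leading bit is 1):
  pos 0: 1001 XOR 1101 = 0100
  pos 1: 1001 XOR 1101 = 0100
  pos 2: 1000 XOR 1101 = 0101
  pos 3: 1010 XOR 1101 = 0111
  pos 4: 1111 XOR 1101 = 0010
  pos 6: 1010 XOR 1101 = 0111
  pos 7: 1110 XOR 1101 = 0011
  pos 9: 1100 XOR 1101 = 0001
Remainder (last 3 bits) = 010. This is the CRC / FCS.

010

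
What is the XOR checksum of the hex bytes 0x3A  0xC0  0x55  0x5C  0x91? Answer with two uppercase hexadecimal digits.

XOR the bytes together:
  start with 0x3A
  0x3A ⊕ 0xC0 = 0xFA
  0xFA ⊕ 0x55 = 0xAF
  0xAF ⊕ 0x5C = 0xF3
  0xF3 ⊕ 0x91 = 0x62

62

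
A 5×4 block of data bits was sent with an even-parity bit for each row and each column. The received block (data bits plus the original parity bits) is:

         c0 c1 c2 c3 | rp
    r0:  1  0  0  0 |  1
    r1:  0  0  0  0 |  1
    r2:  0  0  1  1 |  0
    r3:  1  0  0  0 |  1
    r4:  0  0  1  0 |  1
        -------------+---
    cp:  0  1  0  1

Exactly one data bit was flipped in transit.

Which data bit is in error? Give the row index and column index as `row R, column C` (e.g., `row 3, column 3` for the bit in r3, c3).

Recompute each row's even parity and compare to rp:
  r0: data parity 1, sent rp 1 → ok
  r1: data parity 0, sent rp 1 → mismatch
  r2: data parity 0, sent rp 0 → ok
  r3: data parity 1, sent rp 1 → ok
  r4: data parity 1, sent rp 1 → ok
Recompute each column's even parity and compare to cp:
  c0: data parity 0, sent cp 0 → ok
  c1: data parity 0, sent cp 1 → mismatch
  c2: data parity 0, sent cp 0 → ok
  c3: data parity 1, sent cp 1 → ok
Exactly one row (r1) and one column (c1) fail → the flipped bit is at their intersection.

row 1, column 1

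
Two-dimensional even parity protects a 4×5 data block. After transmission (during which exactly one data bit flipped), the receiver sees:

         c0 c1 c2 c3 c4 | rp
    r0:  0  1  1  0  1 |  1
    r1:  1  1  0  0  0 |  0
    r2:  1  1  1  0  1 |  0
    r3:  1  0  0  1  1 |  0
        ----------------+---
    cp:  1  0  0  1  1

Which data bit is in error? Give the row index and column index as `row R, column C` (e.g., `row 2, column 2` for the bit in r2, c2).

row 3, column 1

Recompute each row's even parity and compare to rp:
  r0: data parity 1, sent rp 1 → ok
  r1: data parity 0, sent rp 0 → ok
  r2: data parity 0, sent rp 0 → ok
  r3: data parity 1, sent rp 0 → mismatch
Recompute each column's even parity and compare to cp:
  c0: data parity 1, sent cp 1 → ok
  c1: data parity 1, sent cp 0 → mismatch
  c2: data parity 0, sent cp 0 → ok
  c3: data parity 1, sent cp 1 → ok
  c4: data parity 1, sent cp 1 → ok
Exactly one row (r3) and one column (c1) fail → the flipped bit is at their intersection.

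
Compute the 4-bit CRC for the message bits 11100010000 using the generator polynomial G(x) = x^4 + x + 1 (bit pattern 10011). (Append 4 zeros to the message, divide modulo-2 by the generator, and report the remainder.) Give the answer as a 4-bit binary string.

Append 4 zeros: 111000100000000. Divide by 10011 (XOR where the leading bit is 1):
  pos 0: 11100 XOR 10011 = 01111
  pos 1: 11110 XOR 10011 = 01101
  pos 2: 11011 XOR 10011 = 01000
  pos 3: 10000 XOR 10011 = 00011
  pos 6: 11000 XOR 10011 = 01011
  pos 7: 10110 XOR 10011 = 00101
  pos 9: 10100 XOR 10011 = 00111
Remainder (last 4 bits) = 1110. This is the CRC / FCS.

1110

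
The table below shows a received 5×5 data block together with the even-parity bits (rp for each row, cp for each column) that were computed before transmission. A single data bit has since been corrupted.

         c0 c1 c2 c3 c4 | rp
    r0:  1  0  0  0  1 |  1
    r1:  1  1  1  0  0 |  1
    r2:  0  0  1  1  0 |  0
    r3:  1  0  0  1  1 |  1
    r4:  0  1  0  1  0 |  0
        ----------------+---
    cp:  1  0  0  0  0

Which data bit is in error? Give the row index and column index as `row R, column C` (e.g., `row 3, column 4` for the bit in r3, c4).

Recompute each row's even parity and compare to rp:
  r0: data parity 0, sent rp 1 → mismatch
  r1: data parity 1, sent rp 1 → ok
  r2: data parity 0, sent rp 0 → ok
  r3: data parity 1, sent rp 1 → ok
  r4: data parity 0, sent rp 0 → ok
Recompute each column's even parity and compare to cp:
  c0: data parity 1, sent cp 1 → ok
  c1: data parity 0, sent cp 0 → ok
  c2: data parity 0, sent cp 0 → ok
  c3: data parity 1, sent cp 0 → mismatch
  c4: data parity 0, sent cp 0 → ok
Exactly one row (r0) and one column (c3) fail → the flipped bit is at their intersection.

row 0, column 3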